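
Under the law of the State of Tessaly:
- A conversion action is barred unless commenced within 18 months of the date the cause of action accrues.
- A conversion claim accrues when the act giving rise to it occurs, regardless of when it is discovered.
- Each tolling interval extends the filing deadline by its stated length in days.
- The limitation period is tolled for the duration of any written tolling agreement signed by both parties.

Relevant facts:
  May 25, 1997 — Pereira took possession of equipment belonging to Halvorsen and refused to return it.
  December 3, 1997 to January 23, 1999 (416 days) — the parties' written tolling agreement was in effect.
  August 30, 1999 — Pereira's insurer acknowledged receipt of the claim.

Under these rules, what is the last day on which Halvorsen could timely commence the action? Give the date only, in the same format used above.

The cause of action accrued on May 25, 1997, the date of the act.
Adding the 18 months base period to May 25, 1997 gives a deadline of November 25, 1998, before any tolling.
The written tolling agreement from December 3, 1997 to January 23, 1999 tolled the period for 416 days, extending the deadline to January 15, 2000.
None of the other events listed affects the running of the period under the stated rules.

January 15, 2000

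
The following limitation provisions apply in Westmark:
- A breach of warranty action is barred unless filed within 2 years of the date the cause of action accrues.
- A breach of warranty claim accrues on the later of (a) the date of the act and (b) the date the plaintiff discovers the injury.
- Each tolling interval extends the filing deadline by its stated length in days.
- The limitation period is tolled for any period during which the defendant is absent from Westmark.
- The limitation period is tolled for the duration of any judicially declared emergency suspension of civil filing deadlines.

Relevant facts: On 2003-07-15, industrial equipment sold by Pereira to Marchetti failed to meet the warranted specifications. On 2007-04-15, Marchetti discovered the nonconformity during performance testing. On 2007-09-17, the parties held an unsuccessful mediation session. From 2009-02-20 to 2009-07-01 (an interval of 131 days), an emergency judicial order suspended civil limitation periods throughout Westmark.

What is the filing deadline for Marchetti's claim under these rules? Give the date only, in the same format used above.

Because discovery on 2007-04-15 post-dates the 2003-07-15 act, accrual under the later-of rule falls on 2007-04-15.
Adding the 2 years base period to 2007-04-15 gives a deadline of 2009-04-15, before any tolling.
The period was tolled for 131 days by the emergency suspension of filing deadlines (2009-02-20 to 2009-07-01), pushing the deadline to 2009-08-24.
The other events in the timeline have no effect on the limitation period under the stated rules.

2009-08-24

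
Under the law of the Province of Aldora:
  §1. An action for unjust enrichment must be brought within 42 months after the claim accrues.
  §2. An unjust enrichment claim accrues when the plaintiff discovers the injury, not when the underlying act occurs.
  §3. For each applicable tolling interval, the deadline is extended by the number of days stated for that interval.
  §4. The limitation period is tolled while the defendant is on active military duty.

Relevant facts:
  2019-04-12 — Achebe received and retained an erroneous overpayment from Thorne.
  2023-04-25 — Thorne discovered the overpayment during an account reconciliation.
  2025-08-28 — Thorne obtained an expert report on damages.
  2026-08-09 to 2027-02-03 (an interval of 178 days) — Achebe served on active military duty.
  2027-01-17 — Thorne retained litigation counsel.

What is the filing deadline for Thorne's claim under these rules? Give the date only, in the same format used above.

2027-04-21

The claim did not accrue until Thorne discovered the injury on 2023-04-25; the 2019-04-12 act date does not start the clock under the stated rule.
Adding the 42 months base period to 2023-04-25 gives a deadline of 2026-10-25, before any tolling.
The period was tolled for 178 days by the defendant's active military service (2026-08-09 to 2027-02-03), pushing the deadline to 2027-04-21.
The other events in the timeline have no effect on the limitation period under the stated rules.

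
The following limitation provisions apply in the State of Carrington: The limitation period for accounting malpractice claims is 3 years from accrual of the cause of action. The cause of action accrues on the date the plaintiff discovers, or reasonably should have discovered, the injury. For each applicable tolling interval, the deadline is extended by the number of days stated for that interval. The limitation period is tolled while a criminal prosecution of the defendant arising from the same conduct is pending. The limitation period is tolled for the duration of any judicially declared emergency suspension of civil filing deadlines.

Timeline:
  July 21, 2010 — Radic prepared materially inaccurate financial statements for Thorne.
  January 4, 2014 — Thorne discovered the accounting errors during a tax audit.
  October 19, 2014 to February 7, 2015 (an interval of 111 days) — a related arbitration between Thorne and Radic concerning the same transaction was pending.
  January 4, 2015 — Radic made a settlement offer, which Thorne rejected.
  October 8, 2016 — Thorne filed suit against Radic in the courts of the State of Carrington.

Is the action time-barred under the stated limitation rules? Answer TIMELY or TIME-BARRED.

TIMELY

The claim did not accrue until Thorne discovered the injury on January 4, 2014; the July 21, 2010 act date does not start the clock under the stated rule.
Adding the 3 years base period to January 4, 2014 gives a deadline of January 4, 2017, before any tolling.
The pending related arbitration from October 19, 2014 to February 7, 2015 does not toll the period, because no stated rule makes a pending arbitration a tolling event.
The other events in the timeline have no effect on the limitation period under the stated rules.
Filing on October 8, 2016 beat the January 4, 2017 deadline — the action is timely.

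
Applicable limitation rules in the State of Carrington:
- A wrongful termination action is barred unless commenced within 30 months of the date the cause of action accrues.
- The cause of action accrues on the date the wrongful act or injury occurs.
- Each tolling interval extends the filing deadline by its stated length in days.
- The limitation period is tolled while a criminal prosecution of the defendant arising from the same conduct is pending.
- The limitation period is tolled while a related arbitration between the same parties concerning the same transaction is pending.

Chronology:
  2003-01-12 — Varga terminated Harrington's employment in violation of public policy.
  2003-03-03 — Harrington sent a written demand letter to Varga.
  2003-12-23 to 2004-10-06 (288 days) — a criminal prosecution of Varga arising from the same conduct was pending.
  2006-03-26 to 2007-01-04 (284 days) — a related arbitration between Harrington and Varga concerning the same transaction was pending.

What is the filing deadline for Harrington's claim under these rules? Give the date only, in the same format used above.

2007-02-04

The claim accrued on 2003-01-12, when the wrongful act occurred.
The untolled deadline — 30 months after 2003-01-12 — is 2005-07-12.
The pending criminal prosecution from 2003-12-23 to 2004-10-06 tolled the period for 288 days, extending the deadline to 2006-04-26.
Because the pending related arbitration ran from 2006-03-26 to 2007-01-04, the deadline is extended by 284 days to 2007-02-04.
None of the other events listed affects the running of the period under the stated rules.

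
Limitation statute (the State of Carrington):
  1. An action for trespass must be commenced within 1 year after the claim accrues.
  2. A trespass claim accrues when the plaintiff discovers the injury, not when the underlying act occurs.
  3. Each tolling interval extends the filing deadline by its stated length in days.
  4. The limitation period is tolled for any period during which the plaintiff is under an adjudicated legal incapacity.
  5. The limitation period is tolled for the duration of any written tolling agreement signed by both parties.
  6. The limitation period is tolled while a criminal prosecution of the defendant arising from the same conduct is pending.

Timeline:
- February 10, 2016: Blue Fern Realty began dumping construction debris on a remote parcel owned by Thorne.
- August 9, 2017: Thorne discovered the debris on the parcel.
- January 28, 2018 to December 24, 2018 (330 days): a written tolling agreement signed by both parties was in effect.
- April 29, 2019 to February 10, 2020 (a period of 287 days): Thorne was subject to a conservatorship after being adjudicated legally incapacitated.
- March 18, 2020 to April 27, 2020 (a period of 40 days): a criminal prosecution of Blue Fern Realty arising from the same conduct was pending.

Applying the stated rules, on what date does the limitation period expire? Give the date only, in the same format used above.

May 27, 2020

The claim did not accrue until Thorne discovered the injury on August 9, 2017; the February 10, 2016 act date does not start the clock under the stated rule.
Adding the 1 year base period to August 9, 2017 gives a deadline of August 9, 2018, before any tolling.
The written tolling agreement from January 28, 2018 to December 24, 2018 tolled the period for 330 days, extending the deadline to July 5, 2019.
The period was tolled for 287 days by the plaintiff's legal incapacity (April 29, 2019 to February 10, 2020), pushing the deadline to April 17, 2020.
Because the pending criminal prosecution ran from March 18, 2020 to April 27, 2020, the deadline is extended by 40 days to May 27, 2020.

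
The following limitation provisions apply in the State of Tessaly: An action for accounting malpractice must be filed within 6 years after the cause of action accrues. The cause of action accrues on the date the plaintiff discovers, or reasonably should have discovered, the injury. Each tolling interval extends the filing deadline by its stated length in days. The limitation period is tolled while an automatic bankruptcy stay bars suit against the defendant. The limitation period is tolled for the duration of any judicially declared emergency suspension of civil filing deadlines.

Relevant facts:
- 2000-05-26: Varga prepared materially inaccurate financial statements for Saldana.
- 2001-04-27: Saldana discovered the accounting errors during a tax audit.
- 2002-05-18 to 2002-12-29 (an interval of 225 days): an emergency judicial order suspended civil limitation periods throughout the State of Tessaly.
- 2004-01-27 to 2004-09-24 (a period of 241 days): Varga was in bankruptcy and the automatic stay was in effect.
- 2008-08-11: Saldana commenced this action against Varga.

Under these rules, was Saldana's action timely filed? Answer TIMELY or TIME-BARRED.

TIME-BARRED

Accrual is tied to discovery, so the period began on 2001-04-27 rather than on 2000-05-26 when the act occurred.
Adding the 6 years base period to 2001-04-27 gives a deadline of 2007-04-27, before any tolling.
The emergency suspension of filing deadlines from 2002-05-18 to 2002-12-29 tolled the period for 225 days, extending the deadline to 2007-12-08.
Because the automatic bankruptcy stay ran from 2004-01-27 to 2004-09-24, the deadline is extended by 241 days to 2008-08-05.
Saldana filed on 2008-08-11, after the 2008-08-05 deadline, so the action is time-barred.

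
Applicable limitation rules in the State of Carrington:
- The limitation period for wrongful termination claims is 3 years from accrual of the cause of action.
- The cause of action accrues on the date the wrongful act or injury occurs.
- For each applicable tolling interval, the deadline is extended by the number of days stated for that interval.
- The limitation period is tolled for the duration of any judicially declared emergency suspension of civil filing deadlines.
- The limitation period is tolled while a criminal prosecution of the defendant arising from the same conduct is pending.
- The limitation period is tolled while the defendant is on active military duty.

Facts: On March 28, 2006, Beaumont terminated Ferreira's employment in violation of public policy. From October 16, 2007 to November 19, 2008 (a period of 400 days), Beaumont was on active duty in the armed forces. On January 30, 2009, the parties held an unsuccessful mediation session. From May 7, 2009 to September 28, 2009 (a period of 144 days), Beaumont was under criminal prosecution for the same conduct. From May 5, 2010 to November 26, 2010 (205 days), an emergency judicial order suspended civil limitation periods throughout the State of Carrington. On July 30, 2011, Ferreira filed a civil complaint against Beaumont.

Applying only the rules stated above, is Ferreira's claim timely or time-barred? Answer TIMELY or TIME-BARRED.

The claim accrued on March 28, 2006, when the wrongful act occurred.
The untolled deadline — 3 years after March 28, 2006 — is March 28, 2009.
The period was tolled for 400 days by the defendant's active military service (October 16, 2007 to November 19, 2008), pushing the deadline to May 2, 2010.
The period was tolled for 144 days by the pending criminal prosecution (May 7, 2009 to September 28, 2009), pushing the deadline to September 23, 2010.
Because the emergency suspension of filing deadlines ran from May 5, 2010 to November 26, 2010, the deadline is extended by 205 days to April 16, 2011.
The other events in the timeline have no effect on the limitation period under the stated rules.
The July 30, 2011 filing falls after the April 16, 2011 deadline; the claim is time-barred.

TIME-BARRED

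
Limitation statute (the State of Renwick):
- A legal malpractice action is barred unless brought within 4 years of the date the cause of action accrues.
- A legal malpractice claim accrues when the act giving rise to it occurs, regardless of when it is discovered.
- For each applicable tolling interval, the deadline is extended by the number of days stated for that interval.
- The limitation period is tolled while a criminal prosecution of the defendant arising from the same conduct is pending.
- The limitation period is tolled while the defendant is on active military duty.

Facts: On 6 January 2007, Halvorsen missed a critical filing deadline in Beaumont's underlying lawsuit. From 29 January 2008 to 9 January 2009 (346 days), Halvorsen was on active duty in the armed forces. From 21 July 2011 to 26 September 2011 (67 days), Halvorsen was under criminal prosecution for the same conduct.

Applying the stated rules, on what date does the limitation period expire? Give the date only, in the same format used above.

23 February 2012

The limitation period began to run on 6 January 2007.
Adding the 4 years base period to 6 January 2007 gives a deadline of 6 January 2011, before any tolling.
The defendant's active military service from 29 January 2008 to 9 January 2009 tolled the period for 346 days, extending the deadline to 18 December 2011.
The pending criminal prosecution from 21 July 2011 to 26 September 2011 tolled the period for 67 days, extending the deadline to 23 February 2012.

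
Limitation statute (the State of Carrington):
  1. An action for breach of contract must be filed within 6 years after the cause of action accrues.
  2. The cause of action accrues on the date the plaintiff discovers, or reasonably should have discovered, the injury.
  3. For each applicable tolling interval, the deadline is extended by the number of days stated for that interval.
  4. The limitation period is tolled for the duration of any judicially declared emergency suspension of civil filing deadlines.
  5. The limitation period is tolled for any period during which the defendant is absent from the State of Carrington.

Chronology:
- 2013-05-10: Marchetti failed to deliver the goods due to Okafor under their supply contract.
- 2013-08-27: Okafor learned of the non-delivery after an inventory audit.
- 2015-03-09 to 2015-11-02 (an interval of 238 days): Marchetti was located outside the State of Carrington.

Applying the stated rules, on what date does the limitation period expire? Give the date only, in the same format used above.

The claim did not accrue until Okafor discovered the injury on 2013-08-27; the 2013-05-10 act date does not start the clock under the stated rule.
Adding the 6 years base period to 2013-08-27 gives a deadline of 2019-08-27, before any tolling.
The period was tolled for 238 days by the defendant's absence from the jurisdiction (2015-03-09 to 2015-11-02), pushing the deadline to 2020-04-21.

2020-04-21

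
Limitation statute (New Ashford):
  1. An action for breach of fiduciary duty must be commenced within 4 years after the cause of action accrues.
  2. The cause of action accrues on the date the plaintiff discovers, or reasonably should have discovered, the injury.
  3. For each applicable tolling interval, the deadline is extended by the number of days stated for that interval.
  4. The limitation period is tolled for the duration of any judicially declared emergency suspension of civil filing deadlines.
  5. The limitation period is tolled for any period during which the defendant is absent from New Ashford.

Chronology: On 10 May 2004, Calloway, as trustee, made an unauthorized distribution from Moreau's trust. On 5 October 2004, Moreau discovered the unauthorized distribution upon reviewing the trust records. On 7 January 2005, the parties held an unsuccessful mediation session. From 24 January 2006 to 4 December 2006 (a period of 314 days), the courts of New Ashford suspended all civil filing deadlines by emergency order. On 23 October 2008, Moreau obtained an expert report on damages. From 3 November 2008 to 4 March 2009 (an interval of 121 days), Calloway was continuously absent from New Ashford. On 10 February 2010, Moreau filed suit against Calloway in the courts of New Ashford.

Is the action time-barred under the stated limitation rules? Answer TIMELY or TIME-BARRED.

TIME-BARRED

Accrual is tied to discovery, so the period began on 5 October 2004 rather than on 10 May 2004 when the act occurred.
The untolled deadline — 4 years after 5 October 2004 — is 5 October 2008.
The period was tolled for 314 days by the emergency suspension of filing deadlines (24 January 2006 to 4 December 2006), pushing the deadline to 15 August 2009.
The period was tolled for 121 days by the defendant's absence from the jurisdiction (3 November 2008 to 4 March 2009), pushing the deadline to 14 December 2009.
Nothing else in the chronology tolls or restarts the period.
Moreau filed on 10 February 2010, after the 14 December 2009 deadline, so the action is time-barred.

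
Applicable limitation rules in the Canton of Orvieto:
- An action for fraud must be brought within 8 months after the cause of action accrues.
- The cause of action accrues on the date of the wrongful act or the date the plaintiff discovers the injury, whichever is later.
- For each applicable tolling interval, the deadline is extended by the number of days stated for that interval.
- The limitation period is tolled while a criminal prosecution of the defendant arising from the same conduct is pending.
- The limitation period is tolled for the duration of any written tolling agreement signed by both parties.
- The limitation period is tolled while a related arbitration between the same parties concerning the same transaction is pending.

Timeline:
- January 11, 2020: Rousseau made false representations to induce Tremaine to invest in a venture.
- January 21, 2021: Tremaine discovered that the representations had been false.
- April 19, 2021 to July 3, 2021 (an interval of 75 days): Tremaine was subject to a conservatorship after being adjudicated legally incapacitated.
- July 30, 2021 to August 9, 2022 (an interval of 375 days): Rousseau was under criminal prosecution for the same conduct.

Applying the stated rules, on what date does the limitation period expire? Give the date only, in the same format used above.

October 1, 2022

The claim accrued on January 21, 2021 — the later of the January 11, 2020 act and the January 21, 2021 discovery.
8 months from January 21, 2021 is September 21, 2021.
Because the pending criminal prosecution ran from July 30, 2021 to August 9, 2022, the deadline is extended by 375 days to October 1, 2022.
Although the plaintiff's incapacity ran from April 19, 2021 to July 3, 2021, the stated rules do not make that a tolling event, so it is disregarded.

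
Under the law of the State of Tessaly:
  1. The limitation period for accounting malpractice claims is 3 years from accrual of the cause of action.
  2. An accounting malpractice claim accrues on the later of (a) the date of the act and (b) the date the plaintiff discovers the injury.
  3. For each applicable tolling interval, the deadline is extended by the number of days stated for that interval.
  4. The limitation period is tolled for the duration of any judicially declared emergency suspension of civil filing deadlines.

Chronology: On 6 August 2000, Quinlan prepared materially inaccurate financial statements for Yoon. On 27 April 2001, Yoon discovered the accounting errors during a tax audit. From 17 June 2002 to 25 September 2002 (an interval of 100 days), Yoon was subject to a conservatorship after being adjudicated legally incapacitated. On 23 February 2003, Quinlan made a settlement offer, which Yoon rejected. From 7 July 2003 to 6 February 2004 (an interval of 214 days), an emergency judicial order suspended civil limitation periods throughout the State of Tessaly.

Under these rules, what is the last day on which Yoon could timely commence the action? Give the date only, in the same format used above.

The claim accrued on 27 April 2001 — the later of the 6 August 2000 act and the 27 April 2001 discovery.
Adding the 3 years base period to 27 April 2001 gives a deadline of 27 April 2004, before any tolling.
The period was tolled for 214 days by the emergency suspension of filing deadlines (7 July 2003 to 6 February 2004), pushing the deadline to 27 November 2004.
The plaintiff's legal incapacity from 17 June 2002 to 25 September 2002 does not toll the period, because no stated rule makes the plaintiff's incapacity a tolling event.
Nothing else in the chronology tolls or restarts the period.

27 November 2004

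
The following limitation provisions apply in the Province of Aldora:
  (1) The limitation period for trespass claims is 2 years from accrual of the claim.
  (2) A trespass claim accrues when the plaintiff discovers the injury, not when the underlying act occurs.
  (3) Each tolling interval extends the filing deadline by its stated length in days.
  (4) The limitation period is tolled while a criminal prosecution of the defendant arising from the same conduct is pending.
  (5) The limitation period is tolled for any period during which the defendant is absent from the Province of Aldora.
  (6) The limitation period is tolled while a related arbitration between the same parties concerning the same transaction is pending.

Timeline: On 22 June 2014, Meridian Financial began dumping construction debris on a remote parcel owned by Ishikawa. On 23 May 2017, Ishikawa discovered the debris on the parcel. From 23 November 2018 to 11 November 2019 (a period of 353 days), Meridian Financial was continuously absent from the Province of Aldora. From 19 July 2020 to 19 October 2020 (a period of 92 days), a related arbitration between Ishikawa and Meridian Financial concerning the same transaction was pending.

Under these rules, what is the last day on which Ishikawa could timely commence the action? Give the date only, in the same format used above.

10 May 2020

Under the discovery rule, the claim accrued on 23 May 2017, when Ishikawa discovered the injury — not on the 22 June 2014 date of the underlying act.
2 years from 23 May 2017 is 23 May 2019.
Because the defendant's absence from the jurisdiction ran from 23 November 2018 to 11 November 2019, the deadline is extended by 353 days to 10 May 2020.
By the time the pending related arbitration began on 19 July 2020, the limitation period had already expired on 10 May 2020; that interval cannot revive it.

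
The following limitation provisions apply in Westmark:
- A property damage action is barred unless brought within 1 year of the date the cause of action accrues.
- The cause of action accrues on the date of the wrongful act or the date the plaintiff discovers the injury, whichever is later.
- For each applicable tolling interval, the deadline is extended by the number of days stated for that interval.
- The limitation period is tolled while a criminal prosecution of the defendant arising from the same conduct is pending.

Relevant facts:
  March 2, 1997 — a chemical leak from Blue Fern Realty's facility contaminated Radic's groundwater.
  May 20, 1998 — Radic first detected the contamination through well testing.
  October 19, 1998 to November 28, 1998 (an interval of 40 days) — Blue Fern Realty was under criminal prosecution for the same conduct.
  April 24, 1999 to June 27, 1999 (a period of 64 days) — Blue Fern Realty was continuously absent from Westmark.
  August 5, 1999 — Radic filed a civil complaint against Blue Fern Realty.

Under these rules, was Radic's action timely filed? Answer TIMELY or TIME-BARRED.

Taking the later of the act (March 2, 1997) and discovery (May 20, 1998), the claim accrued on May 20, 1998.
Adding the 1 year base period to May 20, 1998 gives a deadline of May 20, 1999, before any tolling.
The period was tolled for 40 days by the pending criminal prosecution (October 19, 1998 to November 28, 1998), pushing the deadline to June 29, 1999.
Although the defendant's absence ran from April 24, 1999 to June 27, 1999, the stated rules do not make that a tolling event, so it is disregarded.
Filing on August 5, 1999 missed the June 29, 1999 deadline — the action is time-barred.

TIME-BARRED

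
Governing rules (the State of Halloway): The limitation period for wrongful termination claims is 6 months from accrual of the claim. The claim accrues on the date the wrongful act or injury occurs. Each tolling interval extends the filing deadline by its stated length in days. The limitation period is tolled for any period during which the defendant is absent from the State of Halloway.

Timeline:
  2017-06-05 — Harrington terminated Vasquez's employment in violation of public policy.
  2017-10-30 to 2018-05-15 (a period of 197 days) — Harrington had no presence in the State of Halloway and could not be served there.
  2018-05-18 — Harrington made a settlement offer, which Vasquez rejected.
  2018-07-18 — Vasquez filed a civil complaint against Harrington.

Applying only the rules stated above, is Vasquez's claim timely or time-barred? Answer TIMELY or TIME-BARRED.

TIME-BARRED

The claim accrued on 2017-06-05, the date of the act.
6 months from 2017-06-05 is 2017-12-05.
Because the defendant's absence from the jurisdiction ran from 2017-10-30 to 2018-05-15, the deadline is extended by 197 days to 2018-06-20.
Nothing else in the chronology tolls or restarts the period.
Filing on 2018-07-18 missed the 2018-06-20 deadline — the action is time-barred.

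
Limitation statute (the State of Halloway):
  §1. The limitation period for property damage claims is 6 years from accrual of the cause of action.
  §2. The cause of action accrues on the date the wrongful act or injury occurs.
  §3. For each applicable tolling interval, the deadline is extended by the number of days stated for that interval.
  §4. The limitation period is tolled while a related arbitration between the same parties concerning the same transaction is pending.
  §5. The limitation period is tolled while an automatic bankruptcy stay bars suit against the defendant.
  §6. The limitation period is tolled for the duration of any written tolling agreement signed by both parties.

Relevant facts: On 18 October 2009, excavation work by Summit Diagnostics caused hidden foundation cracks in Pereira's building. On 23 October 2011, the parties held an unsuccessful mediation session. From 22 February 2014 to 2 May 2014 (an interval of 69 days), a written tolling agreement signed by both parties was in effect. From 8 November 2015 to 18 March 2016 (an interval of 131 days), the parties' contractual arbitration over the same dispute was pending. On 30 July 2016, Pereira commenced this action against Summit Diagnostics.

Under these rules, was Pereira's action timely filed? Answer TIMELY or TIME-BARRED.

The cause of action accrued on 18 October 2009, the date of the act.
6 years from 18 October 2009 is 18 October 2015.
The period was tolled for 69 days by the written tolling agreement (22 February 2014 to 2 May 2014), pushing the deadline to 26 December 2015.
The pending related arbitration from 8 November 2015 to 18 March 2016 tolled the period for 131 days, extending the deadline to 5 May 2016.
None of the other events listed affects the running of the period under the stated rules.
Pereira filed on 30 July 2016, after the 5 May 2016 deadline, so the action is time-barred.

TIME-BARRED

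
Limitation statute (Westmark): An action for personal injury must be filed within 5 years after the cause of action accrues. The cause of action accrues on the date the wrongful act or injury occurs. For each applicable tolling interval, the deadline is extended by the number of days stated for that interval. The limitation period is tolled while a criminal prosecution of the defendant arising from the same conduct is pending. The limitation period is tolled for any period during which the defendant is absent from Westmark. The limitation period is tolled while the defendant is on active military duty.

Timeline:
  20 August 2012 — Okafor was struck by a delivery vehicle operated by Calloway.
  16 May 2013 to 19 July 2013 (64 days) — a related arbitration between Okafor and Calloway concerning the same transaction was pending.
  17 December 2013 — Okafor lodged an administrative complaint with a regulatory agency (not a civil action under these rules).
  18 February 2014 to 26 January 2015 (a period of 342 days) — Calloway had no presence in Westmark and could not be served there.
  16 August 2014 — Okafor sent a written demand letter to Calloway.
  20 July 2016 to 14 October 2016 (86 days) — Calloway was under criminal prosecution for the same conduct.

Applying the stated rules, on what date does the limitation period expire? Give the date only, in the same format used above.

22 October 2018

The limitation period began to run on 20 August 2012.
The untolled deadline — 5 years after 20 August 2012 — is 20 August 2017.
Because the defendant's absence from the jurisdiction ran from 18 February 2014 to 26 January 2015, the deadline is extended by 342 days to 28 July 2018.
The pending criminal prosecution from 20 July 2016 to 14 October 2016 tolled the period for 86 days, extending the deadline to 22 October 2018.
No stated provision tolls the period for a pending arbitration, so the interval from 16 May 2013 to 19 July 2013 has no effect on the deadline.
Nothing else in the chronology tolls or restarts the period.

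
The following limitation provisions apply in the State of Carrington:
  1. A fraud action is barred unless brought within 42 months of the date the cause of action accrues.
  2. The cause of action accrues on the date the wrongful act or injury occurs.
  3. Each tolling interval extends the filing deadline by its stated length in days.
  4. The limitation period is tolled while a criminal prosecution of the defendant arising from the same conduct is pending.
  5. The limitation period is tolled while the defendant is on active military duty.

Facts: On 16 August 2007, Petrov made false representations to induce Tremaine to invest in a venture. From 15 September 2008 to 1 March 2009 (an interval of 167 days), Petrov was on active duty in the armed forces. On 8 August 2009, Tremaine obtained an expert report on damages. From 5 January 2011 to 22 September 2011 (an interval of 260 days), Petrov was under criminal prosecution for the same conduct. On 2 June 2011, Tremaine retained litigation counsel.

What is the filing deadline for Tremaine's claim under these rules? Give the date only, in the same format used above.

The cause of action accrued on 16 August 2007, the date of the act.
42 months from 16 August 2007 is 16 February 2011.
Because the defendant's active military service ran from 15 September 2008 to 1 March 2009, the deadline is extended by 167 days to 2 August 2011.
Because the pending criminal prosecution ran from 5 January 2011 to 22 September 2011, the deadline is extended by 260 days to 18 April 2012.
Nothing else in the chronology tolls or restarts the period.

18 April 2012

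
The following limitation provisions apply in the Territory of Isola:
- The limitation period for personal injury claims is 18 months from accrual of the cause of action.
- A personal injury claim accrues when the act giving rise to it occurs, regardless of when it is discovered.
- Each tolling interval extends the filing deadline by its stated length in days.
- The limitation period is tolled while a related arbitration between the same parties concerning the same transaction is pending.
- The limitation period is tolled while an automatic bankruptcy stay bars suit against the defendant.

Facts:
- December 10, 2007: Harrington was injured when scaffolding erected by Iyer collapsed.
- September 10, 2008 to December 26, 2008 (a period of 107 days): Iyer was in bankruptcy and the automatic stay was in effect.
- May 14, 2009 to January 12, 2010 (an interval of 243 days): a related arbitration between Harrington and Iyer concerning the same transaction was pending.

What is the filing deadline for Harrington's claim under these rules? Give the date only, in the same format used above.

The cause of action accrued on December 10, 2007, the date of the act.
Adding the 18 months base period to December 10, 2007 gives a deadline of June 10, 2009, before any tolling.
The period was tolled for 107 days by the automatic bankruptcy stay (September 10, 2008 to December 26, 2008), pushing the deadline to September 25, 2009.
The pending related arbitration from May 14, 2009 to January 12, 2010 tolled the period for 243 days, extending the deadline to May 26, 2010.

May 26, 2010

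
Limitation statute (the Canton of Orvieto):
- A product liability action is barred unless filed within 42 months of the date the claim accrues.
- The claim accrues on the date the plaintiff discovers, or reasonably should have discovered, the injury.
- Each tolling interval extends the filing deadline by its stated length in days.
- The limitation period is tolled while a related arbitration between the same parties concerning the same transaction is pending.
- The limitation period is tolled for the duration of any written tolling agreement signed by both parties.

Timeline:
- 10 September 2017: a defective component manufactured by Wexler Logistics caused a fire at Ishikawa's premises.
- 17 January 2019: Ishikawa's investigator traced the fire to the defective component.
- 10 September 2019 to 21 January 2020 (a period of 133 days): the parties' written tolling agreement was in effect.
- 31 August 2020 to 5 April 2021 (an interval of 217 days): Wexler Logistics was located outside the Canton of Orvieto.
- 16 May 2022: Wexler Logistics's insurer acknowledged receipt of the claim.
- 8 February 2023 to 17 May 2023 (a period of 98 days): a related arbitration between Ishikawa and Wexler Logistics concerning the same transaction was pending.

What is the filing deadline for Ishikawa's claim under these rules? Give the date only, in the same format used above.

The claim did not accrue until Ishikawa discovered the injury on 17 January 2019; the 10 September 2017 act date does not start the clock under the stated rule.
42 months from 17 January 2019 is 17 July 2022.
The period was tolled for 133 days by the written tolling agreement (10 September 2019 to 21 January 2020), pushing the deadline to 27 November 2022.
By the time the pending related arbitration began on 8 February 2023, the limitation period had already expired on 27 November 2022; that interval cannot revive it.
The defendant's absence from the jurisdiction from 31 August 2020 to 5 April 2021 does not toll the period, because no stated rule makes the defendant's absence a tolling event.
Nothing else in the chronology tolls or restarts the period.

27 November 2022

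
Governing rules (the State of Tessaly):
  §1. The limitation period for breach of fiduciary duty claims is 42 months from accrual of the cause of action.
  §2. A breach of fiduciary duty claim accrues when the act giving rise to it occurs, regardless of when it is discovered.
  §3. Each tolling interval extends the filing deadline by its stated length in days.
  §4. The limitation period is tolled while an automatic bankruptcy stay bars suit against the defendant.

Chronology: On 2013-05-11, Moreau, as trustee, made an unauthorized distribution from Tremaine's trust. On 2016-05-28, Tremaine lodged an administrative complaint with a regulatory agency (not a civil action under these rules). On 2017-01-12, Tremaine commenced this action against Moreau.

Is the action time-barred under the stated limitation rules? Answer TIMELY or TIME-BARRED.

The claim accrued on 2013-05-11, when the wrongful act occurred.
42 months from 2013-05-11 is 2016-11-11.
Nothing else in the chronology tolls or restarts the period.
Tremaine filed on 2017-01-12, after the 2016-11-11 deadline, so the action is time-barred.

TIME-BARRED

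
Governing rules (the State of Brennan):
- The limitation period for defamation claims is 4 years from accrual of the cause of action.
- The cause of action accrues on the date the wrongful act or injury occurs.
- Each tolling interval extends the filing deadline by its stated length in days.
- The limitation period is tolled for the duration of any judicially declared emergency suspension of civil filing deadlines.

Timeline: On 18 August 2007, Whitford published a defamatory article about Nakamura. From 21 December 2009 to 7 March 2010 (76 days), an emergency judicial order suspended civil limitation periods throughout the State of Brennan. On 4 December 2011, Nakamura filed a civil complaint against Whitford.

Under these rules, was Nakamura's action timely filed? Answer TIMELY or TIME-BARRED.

The claim accrued on 18 August 2007, when the wrongful act occurred.
4 years from 18 August 2007 is 18 August 2011.
The emergency suspension of filing deadlines from 21 December 2009 to 7 March 2010 tolled the period for 76 days, extending the deadline to 2 November 2011.
The 4 December 2011 filing falls after the 2 November 2011 deadline; the claim is time-barred.

TIME-BARRED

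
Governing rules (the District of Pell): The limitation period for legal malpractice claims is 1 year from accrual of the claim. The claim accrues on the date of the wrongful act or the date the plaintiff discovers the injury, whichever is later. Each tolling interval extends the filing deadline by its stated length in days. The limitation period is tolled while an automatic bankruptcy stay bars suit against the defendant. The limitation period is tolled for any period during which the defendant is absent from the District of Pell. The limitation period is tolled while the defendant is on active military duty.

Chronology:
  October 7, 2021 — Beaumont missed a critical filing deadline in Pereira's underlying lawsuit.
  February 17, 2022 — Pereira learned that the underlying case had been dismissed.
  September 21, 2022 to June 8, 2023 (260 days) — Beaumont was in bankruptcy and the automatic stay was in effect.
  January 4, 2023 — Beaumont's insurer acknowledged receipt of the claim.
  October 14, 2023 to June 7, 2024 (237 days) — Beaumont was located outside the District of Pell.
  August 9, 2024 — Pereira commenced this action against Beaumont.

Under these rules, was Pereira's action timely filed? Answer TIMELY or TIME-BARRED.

Taking the later of the act (October 7, 2021) and discovery (February 17, 2022), the claim accrued on February 17, 2022.
The untolled deadline — 1 year after February 17, 2022 — is February 17, 2023.
Because the automatic bankruptcy stay ran from September 21, 2022 to June 8, 2023, the deadline is extended by 260 days to November 4, 2023.
The period was tolled for 237 days by the defendant's absence from the jurisdiction (October 14, 2023 to June 7, 2024), pushing the deadline to June 28, 2024.
None of the other events listed affects the running of the period under the stated rules.
Pereira filed on August 9, 2024, after the June 28, 2024 deadline, so the action is time-barred.

TIME-BARRED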